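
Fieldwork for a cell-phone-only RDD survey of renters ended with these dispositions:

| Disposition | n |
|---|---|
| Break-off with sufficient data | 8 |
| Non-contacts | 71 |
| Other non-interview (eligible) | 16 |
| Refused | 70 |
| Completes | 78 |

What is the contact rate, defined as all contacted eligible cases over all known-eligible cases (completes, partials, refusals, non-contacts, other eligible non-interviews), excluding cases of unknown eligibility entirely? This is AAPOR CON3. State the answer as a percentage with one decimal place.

Numerator → 78 + 8 + 70 + 16 = 172
Denom → 78 + 8 + 70 + 71 + 16 = 243
CON3 = 172 / 243 = 0.7078

70.8%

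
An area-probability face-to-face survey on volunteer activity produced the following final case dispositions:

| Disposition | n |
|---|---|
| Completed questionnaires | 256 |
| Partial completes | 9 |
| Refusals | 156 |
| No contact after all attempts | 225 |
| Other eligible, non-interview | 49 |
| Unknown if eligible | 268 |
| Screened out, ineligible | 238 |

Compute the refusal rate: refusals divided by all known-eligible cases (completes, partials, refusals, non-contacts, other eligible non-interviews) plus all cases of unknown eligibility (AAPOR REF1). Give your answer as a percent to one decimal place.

16.2%

Top: 156
Denominator: 256 + 9 + 156 + 225 + 49 + 268 = 963
REF1 = 156 / 963 = 0.1620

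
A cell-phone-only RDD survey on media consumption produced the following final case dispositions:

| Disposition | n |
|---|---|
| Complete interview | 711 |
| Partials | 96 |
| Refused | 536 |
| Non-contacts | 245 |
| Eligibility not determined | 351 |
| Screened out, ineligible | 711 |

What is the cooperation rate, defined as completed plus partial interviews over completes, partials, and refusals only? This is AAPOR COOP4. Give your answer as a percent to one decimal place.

Numerator → 711 + 96 = 807
Denom → 711 + 96 + 536 = 1343
COOP4 = 807 / 1343 = 0.6009

60.1%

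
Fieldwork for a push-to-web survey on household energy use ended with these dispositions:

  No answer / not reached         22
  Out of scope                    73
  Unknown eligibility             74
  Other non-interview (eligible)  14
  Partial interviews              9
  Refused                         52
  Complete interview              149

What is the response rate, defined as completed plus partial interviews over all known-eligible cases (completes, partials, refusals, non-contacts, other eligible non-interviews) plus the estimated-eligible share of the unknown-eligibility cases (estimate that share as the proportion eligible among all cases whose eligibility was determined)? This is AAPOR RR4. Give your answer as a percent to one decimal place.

Numerator: 149 + 9 = 158
Eligible (known): 149 + 9 + 52 + 22 + 14 = 246
e = 246 / (246 + 73) = 246 / 319 = 0.7712
e × U: 0.7712 × 74 = 57.07
Denom: 246 + 57.07 = 303.07
RR4 = 158 / 303.07 = 0.5213

52.1%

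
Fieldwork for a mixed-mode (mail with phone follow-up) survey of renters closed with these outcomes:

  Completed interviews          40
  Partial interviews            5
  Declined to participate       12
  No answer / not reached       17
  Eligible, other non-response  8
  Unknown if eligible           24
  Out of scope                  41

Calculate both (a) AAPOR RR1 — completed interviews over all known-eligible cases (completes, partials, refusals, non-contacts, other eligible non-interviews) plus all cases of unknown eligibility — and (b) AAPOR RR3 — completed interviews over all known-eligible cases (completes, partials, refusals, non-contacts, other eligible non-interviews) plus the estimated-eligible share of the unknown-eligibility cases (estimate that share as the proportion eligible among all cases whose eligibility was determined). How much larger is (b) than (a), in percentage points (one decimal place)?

3.1

Top → 40
Denominator → 40 + 5 + 12 + 17 + 8 + 24 = 106
RR1 = 40 / 106 = 0.3774
Eligible (known) → 40 + 5 + 12 + 17 + 8 = 82
e = 82 / (82 + 41) = 82 / 123 = 0.6667
Estimated eligible among unknowns → 0.6667 × 24 = 16.00
Denominator → 82 + 16.00 = 98.00
RR3 = 40 / 98.00 = 0.4082
Difference = 40.82 − 37.74 = 3.08 percentage points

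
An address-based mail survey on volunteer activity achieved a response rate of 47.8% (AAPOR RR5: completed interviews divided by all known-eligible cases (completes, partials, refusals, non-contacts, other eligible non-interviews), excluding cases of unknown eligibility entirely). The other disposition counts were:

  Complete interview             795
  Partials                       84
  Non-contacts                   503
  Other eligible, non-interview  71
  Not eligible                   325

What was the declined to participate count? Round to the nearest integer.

210

RR5 = 795 / D = 0.478
D = 795 / 0.478 = 1663.2
Remaining denominator categories sum to 1453
declined to participate = 1663.2 − 1453 ≈ 210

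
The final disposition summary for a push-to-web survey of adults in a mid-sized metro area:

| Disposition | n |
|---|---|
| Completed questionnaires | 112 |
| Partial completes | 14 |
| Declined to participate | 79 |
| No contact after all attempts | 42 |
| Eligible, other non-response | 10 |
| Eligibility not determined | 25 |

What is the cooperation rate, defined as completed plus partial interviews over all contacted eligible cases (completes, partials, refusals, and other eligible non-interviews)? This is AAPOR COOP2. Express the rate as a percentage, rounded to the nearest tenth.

Top: 112 + 14 = 126
Denominator: 112 + 14 + 79 + 10 = 215
COOP2 = 126 / 215 = 0.5860

58.6%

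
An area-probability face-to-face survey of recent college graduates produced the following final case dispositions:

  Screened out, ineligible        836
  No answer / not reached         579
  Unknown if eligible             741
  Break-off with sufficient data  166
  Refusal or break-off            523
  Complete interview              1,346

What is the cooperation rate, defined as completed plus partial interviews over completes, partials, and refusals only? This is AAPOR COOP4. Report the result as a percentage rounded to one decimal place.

74.3%

Num = 1346 + 166 = 1512
Base = 1346 + 166 + 523 = 2035
COOP4 = 1512 / 2035 = 0.7430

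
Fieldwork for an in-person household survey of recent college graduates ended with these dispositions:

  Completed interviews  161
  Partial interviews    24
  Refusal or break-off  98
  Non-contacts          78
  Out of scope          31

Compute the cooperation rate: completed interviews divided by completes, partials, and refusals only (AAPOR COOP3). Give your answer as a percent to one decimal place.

Num: 161
Base: 161 + 24 + 98 = 283
COOP3 = 161 / 283 = 0.5689

56.9%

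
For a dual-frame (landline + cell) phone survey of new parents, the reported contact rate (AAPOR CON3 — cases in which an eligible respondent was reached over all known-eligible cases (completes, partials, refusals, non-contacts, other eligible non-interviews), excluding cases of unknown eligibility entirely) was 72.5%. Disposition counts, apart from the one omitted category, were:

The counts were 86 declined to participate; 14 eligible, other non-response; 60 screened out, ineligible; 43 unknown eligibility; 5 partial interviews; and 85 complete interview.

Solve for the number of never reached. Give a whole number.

72

Numerator: 85 + 5 + 86 + 14 = 190
CON3 = 190 / D = 0.725
D = 190 / 0.725 = 262.1
Rest of base = 190
never reached = 262.1 − 190 ≈ 72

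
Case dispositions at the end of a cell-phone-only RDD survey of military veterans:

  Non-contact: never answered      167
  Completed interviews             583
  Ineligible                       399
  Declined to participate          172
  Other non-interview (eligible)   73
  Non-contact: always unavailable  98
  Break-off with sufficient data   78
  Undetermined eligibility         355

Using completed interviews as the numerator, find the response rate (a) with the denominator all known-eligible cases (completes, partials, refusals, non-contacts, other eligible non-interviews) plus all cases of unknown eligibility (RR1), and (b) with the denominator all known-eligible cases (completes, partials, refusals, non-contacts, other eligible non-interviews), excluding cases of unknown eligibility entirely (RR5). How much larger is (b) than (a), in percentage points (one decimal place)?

11.6

No contact after all attempts = 167 + 98 = 265
Numerator = 583
Base = 583 + 78 + 172 + 265 + 73 + 355 = 1526
RR1 = 583 / 1526 = 0.3820
Base = 583 + 78 + 172 + 265 + 73 = 1171
RR5 = 583 / 1171 = 0.4979
Difference = 49.79 − 38.20 = 11.59 percentage points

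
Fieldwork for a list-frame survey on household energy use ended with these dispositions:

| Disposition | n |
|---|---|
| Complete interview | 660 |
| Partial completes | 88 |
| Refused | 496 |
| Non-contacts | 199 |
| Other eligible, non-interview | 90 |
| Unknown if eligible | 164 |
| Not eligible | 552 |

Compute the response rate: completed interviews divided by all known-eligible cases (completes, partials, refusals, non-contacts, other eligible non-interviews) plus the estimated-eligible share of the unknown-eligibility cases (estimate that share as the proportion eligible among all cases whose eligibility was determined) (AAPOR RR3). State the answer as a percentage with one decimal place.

Top: 660
Determined eligible: 660 + 88 + 496 + 199 + 90 = 1533
e = 1533 / (1533 + 552) = 1533 / 2085 = 0.7353
Eligible share of unknowns: 0.7353 × 164 = 120.59
Base: 1533 + 120.59 = 1653.59
RR3 = 660 / 1653.59 = 0.3991

39.9%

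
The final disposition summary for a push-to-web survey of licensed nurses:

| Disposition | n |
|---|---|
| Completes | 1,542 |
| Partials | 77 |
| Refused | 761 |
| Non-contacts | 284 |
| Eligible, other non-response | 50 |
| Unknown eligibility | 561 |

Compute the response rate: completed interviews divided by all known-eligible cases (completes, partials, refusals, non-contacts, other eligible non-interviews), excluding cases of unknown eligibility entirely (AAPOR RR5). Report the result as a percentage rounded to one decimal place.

56.8%

Top → 1542
Denom → 1542 + 77 + 761 + 284 + 50 = 2714
RR5 = 1542 / 2714 = 0.5682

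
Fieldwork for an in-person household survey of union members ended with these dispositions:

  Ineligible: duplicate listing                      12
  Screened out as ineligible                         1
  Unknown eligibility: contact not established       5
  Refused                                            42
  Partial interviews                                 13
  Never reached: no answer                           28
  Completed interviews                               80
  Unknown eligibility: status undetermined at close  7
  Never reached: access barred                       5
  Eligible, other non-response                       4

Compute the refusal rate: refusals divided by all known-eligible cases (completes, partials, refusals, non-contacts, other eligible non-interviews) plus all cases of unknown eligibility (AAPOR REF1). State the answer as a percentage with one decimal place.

22.8%

No contact after all attempts = 28 + 5 = 33
Eligibility not determined = 5 + 7 = 12
Screened out, ineligible = 1 + 12 = 13
Num: 42
Denominator: 80 + 13 + 42 + 33 + 4 + 12 = 184
REF1 = 42 / 184 = 0.2283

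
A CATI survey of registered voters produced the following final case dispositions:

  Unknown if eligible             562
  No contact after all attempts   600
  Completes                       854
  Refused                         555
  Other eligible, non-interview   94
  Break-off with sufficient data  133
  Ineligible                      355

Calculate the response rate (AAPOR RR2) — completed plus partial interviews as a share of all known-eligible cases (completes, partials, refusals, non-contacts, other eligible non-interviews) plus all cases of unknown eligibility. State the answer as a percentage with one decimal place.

Numerator = 854 + 133 = 987
Denom = 854 + 133 + 555 + 600 + 94 + 562 = 2798
RR2 = 987 / 2798 = 0.3528

35.3%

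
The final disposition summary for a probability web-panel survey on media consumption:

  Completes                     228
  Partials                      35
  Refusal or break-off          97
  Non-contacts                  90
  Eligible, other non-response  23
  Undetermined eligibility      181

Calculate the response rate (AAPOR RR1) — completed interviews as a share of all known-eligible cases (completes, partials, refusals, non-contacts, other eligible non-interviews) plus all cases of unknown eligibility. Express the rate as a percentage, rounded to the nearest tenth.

34.9%

Top → 228
Denominator → 228 + 35 + 97 + 90 + 23 + 181 = 654
RR1 = 228 / 654 = 0.3486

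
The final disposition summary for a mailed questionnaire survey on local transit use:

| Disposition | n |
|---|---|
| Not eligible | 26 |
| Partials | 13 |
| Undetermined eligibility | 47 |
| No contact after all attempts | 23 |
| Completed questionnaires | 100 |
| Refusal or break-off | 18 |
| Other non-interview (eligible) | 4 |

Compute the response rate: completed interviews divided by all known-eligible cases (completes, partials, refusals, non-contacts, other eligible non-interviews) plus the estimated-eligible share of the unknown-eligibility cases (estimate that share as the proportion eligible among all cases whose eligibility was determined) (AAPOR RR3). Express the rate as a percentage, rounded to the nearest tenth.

50.4%

Num: 100
Known eligible: 100 + 13 + 18 + 23 + 4 = 158
e = 158 / (158 + 26) = 158 / 184 = 0.8587
Estimated eligible among unknowns: 0.8587 × 47 = 40.36
Base: 158 + 40.36 = 198.36
RR3 = 100 / 198.36 = 0.5041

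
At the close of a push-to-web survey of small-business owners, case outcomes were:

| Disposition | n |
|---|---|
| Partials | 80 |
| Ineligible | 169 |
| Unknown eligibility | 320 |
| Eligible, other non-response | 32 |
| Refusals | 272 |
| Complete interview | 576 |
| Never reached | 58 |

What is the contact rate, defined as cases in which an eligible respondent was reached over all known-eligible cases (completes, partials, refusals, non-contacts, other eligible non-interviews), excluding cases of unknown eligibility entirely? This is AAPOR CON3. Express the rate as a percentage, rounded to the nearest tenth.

Top: 576 + 80 + 272 + 32 = 960
Denom: 576 + 80 + 272 + 58 + 32 = 1018
CON3 = 960 / 1018 = 0.9430

94.3%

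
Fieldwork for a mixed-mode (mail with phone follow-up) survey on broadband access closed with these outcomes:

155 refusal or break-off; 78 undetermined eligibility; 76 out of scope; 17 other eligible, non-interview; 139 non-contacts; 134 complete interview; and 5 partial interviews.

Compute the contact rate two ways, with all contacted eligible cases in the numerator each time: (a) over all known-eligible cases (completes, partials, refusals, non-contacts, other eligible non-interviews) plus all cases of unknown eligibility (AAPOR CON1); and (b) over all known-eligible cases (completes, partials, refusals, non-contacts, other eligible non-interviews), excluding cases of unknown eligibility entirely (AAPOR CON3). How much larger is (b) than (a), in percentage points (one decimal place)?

Numerator → 134 + 5 + 155 + 17 = 311
Denominator → 134 + 5 + 155 + 139 + 17 + 78 = 528
CON1 = 311 / 528 = 0.5890
Denominator → 134 + 5 + 155 + 139 + 17 = 450
CON3 = 311 / 450 = 0.6911
Difference = 69.11 − 58.90 = 10.21 percentage points

10.2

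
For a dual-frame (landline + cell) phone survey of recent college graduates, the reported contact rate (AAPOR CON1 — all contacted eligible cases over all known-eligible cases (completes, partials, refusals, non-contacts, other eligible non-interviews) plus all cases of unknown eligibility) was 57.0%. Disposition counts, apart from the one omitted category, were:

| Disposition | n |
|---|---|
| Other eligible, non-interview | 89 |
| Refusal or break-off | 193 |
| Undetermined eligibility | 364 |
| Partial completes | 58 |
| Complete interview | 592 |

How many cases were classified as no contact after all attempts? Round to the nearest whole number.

339

Num: 592 + 58 + 193 + 89 = 932
CON1 = 932 / D = 0.570
D = 932 / 0.570 = 1635.1
Remaining denominator categories sum to 1296
no contact after all attempts = 1635.1 − 1296 ≈ 339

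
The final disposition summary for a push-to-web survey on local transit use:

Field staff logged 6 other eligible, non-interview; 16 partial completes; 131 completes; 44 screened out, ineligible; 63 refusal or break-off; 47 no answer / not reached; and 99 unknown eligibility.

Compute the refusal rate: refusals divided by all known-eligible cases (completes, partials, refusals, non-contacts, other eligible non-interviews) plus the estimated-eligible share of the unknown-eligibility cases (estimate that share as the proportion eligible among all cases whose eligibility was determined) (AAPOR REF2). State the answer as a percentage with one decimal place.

Numerator = 63
Eligible (known) = 131 + 16 + 63 + 47 + 6 = 263
e = 263 / (263 + 44) = 263 / 307 = 0.8567
e × U = 0.8567 × 99 = 84.81
Denominator = 263 + 84.81 = 347.81
REF2 = 63 / 347.81 = 0.1811

18.1%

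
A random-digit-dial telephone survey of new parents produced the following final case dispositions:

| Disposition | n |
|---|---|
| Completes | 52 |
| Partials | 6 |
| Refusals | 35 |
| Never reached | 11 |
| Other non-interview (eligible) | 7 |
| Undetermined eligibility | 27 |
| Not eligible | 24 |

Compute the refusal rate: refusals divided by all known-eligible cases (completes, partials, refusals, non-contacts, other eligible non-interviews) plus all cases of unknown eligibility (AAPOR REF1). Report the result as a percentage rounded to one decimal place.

25.4%

Top: 35
Denominator: 52 + 6 + 35 + 11 + 7 + 27 = 138
REF1 = 35 / 138 = 0.2536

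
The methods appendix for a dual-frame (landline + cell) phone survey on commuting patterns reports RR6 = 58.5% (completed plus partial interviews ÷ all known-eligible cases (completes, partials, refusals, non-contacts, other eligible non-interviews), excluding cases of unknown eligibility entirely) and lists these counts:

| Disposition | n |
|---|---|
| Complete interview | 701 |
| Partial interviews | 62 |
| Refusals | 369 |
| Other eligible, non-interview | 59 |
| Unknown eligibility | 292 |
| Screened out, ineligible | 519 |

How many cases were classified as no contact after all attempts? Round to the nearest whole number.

113

Top = 701 + 62 = 763
RR6 = 763 / D = 0.585
D = 763 / 0.585 = 1304.3
Remaining denominator categories sum to 1191
no contact after all attempts = 1304.3 − 1191 ≈ 113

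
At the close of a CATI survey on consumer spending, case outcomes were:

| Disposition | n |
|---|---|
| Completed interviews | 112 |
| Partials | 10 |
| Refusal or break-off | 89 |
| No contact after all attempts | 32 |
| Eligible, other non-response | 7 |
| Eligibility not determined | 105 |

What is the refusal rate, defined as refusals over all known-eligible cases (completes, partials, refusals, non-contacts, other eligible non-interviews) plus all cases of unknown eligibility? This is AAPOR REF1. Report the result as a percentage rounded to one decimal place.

25.1%

Num = 89
Base = 112 + 10 + 89 + 32 + 7 + 105 = 355
REF1 = 89 / 355 = 0.2507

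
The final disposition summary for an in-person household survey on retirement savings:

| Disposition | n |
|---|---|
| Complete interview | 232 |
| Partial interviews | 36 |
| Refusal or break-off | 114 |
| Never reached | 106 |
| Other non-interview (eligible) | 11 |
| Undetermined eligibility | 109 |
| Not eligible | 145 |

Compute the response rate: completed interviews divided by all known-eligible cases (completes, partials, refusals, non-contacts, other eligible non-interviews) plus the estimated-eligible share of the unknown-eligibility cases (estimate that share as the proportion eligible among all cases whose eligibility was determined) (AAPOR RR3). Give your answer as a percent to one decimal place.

Top: 232
Determined eligible: 232 + 36 + 114 + 106 + 11 = 499
e = 499 / (499 + 145) = 499 / 644 = 0.7748
Estimated eligible among unknowns: 0.7748 × 109 = 84.45
Denominator: 499 + 84.45 = 583.45
RR3 = 232 / 583.45 = 0.3976

39.8%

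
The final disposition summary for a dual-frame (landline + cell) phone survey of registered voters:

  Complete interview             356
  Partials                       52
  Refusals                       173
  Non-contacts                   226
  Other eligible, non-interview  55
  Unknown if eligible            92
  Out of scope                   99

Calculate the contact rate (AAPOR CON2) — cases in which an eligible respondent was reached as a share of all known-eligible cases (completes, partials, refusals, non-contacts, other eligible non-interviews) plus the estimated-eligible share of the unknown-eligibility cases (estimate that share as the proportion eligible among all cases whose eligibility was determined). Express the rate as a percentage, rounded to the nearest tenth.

67.3%

Num: 356 + 52 + 173 + 55 = 636
Determined eligible: 356 + 52 + 173 + 226 + 55 = 862
e = 862 / (862 + 99) = 862 / 961 = 0.8970
Eligible share of unknowns: 0.8970 × 92 = 82.52
Denom: 862 + 82.52 = 944.52
CON2 = 636 / 944.52 = 0.6734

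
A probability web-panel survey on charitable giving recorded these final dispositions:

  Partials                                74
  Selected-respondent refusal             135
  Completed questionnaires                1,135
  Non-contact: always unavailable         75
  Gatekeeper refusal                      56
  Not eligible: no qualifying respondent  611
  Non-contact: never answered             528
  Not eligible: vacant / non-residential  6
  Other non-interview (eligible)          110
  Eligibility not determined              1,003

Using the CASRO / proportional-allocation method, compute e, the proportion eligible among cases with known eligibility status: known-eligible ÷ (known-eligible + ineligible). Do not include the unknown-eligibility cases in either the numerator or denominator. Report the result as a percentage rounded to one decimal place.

Declined to participate = 56 + 135 = 191
Non-contacts = 528 + 75 = 603
Not eligible = 611 + 6 = 617
Determined eligible: 1135 + 74 + 191 + 603 + 110 = 2113
e = 2113 / (2113 + 617) = 2113 / 2730 = 0.7740

77.4%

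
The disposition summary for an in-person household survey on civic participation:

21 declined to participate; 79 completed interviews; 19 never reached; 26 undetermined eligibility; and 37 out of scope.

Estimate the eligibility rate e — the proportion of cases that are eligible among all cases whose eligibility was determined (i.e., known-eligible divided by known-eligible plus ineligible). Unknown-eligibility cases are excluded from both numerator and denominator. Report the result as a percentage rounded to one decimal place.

Determined eligible: 79 + 21 + 19 = 119
e = 119 / (119 + 37) = 119 / 156 = 0.7628

76.3%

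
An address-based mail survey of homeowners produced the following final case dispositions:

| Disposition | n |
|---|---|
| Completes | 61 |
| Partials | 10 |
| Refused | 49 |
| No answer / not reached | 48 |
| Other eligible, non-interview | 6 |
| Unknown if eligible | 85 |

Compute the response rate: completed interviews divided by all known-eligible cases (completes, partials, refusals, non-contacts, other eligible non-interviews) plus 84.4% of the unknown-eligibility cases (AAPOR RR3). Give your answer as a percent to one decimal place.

Top → 61
Known eligible → 61 + 10 + 49 + 48 + 6 = 174
Estimated eligible among unknowns → 0.8440 × 85 = 71.74
Base → 174 + 71.74 = 245.74
RR3 = 61 / 245.74 = 0.2482

24.8%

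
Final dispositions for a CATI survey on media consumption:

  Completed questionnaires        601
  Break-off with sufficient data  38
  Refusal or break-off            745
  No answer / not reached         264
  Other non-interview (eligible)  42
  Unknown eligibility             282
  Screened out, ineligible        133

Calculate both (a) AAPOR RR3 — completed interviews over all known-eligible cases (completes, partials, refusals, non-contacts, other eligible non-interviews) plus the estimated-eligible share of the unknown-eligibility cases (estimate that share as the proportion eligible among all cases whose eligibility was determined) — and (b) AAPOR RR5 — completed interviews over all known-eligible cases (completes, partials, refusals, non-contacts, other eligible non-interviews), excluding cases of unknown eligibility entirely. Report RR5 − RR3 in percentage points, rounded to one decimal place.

Numerator → 601
Determined eligible → 601 + 38 + 745 + 264 + 42 = 1690
e = 1690 / (1690 + 133) = 1690 / 1823 = 0.9270
Estimated eligible among unknowns → 0.9270 × 282 = 261.41
Base → 1690 + 261.41 = 1951.41
RR3 = 601 / 1951.41 = 0.3080
Base → 601 + 38 + 745 + 264 + 42 = 1690
RR5 = 601 / 1690 = 0.3556
Difference = 35.56 − 30.80 = 4.76 percentage points

4.8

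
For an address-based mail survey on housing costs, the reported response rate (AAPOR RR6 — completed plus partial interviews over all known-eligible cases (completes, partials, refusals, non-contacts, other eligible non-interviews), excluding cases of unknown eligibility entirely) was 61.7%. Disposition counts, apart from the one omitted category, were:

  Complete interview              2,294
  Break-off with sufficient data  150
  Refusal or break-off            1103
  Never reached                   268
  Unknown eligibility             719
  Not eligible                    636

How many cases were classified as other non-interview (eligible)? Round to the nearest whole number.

Numerator = 2294 + 150 = 2444
RR6 = 2444 / D = 0.617
D = 2444 / 0.617 = 3961.1
Rest of base = 3815
other non-interview (eligible) = 3961.1 − 3815 ≈ 146

146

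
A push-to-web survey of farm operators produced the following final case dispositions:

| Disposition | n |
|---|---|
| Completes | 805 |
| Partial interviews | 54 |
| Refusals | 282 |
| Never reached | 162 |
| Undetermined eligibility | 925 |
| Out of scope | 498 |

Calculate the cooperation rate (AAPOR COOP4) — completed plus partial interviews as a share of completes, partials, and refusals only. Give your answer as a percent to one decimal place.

Top → 805 + 54 = 859
Denominator → 805 + 54 + 282 = 1141
COOP4 = 859 / 1141 = 0.7528

75.3%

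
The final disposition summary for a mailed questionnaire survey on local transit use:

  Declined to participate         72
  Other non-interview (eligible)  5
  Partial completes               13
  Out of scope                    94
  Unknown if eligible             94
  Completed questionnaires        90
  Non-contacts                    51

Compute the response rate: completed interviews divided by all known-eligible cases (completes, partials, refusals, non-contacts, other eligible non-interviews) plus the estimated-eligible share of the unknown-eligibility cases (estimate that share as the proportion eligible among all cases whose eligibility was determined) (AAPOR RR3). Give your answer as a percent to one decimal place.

Numerator: 90
Known eligible: 90 + 13 + 72 + 51 + 5 = 231
e = 231 / (231 + 94) = 231 / 325 = 0.7108
e × U: 0.7108 × 94 = 66.82
Base: 231 + 66.82 = 297.82
RR3 = 90 / 297.82 = 0.3022

30.2%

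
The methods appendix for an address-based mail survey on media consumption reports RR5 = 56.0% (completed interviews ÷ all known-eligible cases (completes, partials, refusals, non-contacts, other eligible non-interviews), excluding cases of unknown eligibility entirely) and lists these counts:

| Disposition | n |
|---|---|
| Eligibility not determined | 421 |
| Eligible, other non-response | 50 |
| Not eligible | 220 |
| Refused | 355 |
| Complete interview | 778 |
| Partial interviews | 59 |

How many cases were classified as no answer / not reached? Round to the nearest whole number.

RR5 = 778 / D = 0.560
D = 778 / 0.560 = 1389.3
Rest of base = 1242
no answer / not reached = 1389.3 − 1242 ≈ 147

147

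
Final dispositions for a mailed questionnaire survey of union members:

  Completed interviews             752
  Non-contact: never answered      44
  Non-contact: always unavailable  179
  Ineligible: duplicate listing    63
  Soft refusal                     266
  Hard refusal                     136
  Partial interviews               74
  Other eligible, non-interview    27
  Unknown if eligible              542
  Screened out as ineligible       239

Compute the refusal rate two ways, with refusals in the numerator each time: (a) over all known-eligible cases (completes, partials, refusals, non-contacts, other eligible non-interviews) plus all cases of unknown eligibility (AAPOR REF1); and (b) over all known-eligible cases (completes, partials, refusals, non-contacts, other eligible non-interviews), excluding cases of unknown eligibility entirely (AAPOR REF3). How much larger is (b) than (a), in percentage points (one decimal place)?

7.3

Declined to participate = 136 + 266 = 402
Non-contacts = 44 + 179 = 223
Out of scope = 239 + 63 = 302
Num → 402
Base → 752 + 74 + 402 + 223 + 27 + 542 = 2020
REF1 = 402 / 2020 = 0.1990
Base → 752 + 74 + 402 + 223 + 27 = 1478
REF3 = 402 / 1478 = 0.2720
Difference = 27.20 − 19.90 = 7.30 percentage points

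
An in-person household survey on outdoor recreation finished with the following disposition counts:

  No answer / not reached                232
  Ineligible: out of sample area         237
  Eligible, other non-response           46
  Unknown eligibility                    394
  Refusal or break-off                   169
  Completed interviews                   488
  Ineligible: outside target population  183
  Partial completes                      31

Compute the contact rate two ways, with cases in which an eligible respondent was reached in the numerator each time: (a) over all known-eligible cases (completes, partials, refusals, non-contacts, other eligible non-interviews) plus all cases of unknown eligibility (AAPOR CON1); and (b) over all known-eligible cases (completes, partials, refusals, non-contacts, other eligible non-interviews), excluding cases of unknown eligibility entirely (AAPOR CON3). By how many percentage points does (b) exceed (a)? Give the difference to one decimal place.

Not eligible = 183 + 237 = 420
Top: 488 + 31 + 169 + 46 = 734
Denom: 488 + 31 + 169 + 232 + 46 + 394 = 1360
CON1 = 734 / 1360 = 0.5397
Denom: 488 + 31 + 169 + 232 + 46 = 966
CON3 = 734 / 966 = 0.7598
Difference = 75.98 − 53.97 = 22.01 percentage points

22.0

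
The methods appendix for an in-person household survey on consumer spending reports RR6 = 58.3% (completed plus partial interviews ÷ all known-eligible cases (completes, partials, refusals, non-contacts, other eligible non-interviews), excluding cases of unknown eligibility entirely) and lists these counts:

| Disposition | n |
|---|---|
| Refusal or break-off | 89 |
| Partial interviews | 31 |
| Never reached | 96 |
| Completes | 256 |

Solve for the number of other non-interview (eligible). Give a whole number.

Top: 256 + 31 = 287
RR6 = 287 / D = 0.583
D = 287 / 0.583 = 492.3
Rest of base = 472
other non-interview (eligible) = 492.3 − 472 ≈ 20

20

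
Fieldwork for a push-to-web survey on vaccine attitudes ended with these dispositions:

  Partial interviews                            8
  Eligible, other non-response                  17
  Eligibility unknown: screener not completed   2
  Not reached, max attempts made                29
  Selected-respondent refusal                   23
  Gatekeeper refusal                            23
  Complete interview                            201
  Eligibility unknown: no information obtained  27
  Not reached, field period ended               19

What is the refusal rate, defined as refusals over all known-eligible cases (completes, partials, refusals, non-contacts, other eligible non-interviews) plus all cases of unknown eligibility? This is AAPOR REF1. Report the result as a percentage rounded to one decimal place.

13.2%

Refused = 23 + 23 = 46
No answer / not reached = 19 + 29 = 48
Eligibility not determined = 2 + 27 = 29
Num = 46
Denominator = 201 + 8 + 46 + 48 + 17 + 29 = 349
REF1 = 46 / 349 = 0.1318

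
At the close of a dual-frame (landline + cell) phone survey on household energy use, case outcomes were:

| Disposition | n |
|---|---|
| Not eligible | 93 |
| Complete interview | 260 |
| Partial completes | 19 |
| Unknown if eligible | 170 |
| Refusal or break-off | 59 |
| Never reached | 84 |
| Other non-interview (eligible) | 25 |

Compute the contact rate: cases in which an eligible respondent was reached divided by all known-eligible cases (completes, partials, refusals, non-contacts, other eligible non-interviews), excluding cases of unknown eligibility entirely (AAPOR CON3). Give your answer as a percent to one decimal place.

81.2%

Num = 260 + 19 + 59 + 25 = 363
Denominator = 260 + 19 + 59 + 84 + 25 = 447
CON3 = 363 / 447 = 0.8121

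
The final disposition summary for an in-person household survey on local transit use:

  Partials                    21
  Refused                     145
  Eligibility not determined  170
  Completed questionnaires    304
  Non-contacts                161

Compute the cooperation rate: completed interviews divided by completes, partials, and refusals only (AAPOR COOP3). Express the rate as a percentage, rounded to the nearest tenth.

Num → 304
Denominator → 304 + 21 + 145 = 470
COOP3 = 304 / 470 = 0.6468

64.7%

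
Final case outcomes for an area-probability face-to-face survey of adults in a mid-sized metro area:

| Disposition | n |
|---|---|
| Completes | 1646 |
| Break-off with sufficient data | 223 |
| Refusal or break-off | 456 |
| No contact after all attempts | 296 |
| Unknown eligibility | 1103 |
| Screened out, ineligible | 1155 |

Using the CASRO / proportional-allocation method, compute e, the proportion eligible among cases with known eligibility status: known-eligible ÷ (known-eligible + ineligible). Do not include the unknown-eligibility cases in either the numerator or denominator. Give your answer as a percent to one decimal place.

Determined eligible = 1646 + 223 + 456 + 296 = 2621
e = 2621 / (2621 + 1155) = 2621 / 3776 = 0.6941

69.4%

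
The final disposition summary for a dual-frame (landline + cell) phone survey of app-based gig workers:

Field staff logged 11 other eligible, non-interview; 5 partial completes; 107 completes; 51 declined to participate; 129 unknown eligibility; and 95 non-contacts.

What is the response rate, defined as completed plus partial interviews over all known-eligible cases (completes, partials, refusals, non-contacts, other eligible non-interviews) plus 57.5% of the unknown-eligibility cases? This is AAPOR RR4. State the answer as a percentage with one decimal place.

32.6%

Numerator = 107 + 5 = 112
Determined eligible = 107 + 5 + 51 + 95 + 11 = 269
e × U = 0.5750 × 129 = 74.17
Denom = 269 + 74.17 = 343.17
RR4 = 112 / 343.17 = 0.3264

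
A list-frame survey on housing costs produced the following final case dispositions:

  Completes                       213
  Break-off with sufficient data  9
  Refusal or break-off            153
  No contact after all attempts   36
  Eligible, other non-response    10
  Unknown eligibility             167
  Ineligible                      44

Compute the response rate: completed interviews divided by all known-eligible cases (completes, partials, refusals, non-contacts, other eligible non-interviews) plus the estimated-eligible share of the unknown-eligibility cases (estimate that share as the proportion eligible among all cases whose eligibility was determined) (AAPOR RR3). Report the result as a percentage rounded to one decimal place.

Top → 213
Determined eligible → 213 + 9 + 153 + 36 + 10 = 421
e = 421 / (421 + 44) = 421 / 465 = 0.9054
e × U → 0.9054 × 167 = 151.20
Denom → 421 + 151.20 = 572.20
RR3 = 213 / 572.20 = 0.3722

37.2%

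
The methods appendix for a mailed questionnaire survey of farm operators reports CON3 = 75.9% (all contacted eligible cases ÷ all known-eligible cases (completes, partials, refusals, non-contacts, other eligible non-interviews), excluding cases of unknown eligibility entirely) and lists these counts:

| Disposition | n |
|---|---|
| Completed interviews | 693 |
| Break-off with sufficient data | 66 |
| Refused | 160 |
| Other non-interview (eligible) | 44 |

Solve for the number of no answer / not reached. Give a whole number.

306

Numerator: 693 + 66 + 160 + 44 = 963
CON3 = 963 / D = 0.759
D = 963 / 0.759 = 1268.8
Remaining denominator categories sum to 963
no answer / not reached = 1268.8 − 963 ≈ 306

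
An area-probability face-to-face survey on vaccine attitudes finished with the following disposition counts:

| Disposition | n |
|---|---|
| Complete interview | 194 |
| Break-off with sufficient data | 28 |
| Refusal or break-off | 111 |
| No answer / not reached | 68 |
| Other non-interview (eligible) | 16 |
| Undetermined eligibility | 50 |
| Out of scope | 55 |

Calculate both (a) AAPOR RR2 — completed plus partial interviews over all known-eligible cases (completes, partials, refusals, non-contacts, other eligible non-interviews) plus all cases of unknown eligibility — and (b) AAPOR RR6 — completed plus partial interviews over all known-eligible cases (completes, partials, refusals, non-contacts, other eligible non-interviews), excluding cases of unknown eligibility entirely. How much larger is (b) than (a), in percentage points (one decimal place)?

Top: 194 + 28 = 222
Base: 194 + 28 + 111 + 68 + 16 + 50 = 467
RR2 = 222 / 467 = 0.4754
Base: 194 + 28 + 111 + 68 + 16 = 417
RR6 = 222 / 417 = 0.5324
Difference = 53.24 − 47.54 = 5.70 percentage points

5.7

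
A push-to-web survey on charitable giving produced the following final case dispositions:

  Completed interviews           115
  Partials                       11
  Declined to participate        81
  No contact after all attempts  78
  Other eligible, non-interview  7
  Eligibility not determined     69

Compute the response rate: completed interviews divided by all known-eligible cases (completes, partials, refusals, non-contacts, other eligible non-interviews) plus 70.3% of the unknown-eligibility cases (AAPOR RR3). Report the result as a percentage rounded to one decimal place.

Numerator: 115
Eligible (known): 115 + 11 + 81 + 78 + 7 = 292
Eligible share of unknowns: 0.7030 × 69 = 48.51
Denom: 292 + 48.51 = 340.51
RR3 = 115 / 340.51 = 0.3377

33.8%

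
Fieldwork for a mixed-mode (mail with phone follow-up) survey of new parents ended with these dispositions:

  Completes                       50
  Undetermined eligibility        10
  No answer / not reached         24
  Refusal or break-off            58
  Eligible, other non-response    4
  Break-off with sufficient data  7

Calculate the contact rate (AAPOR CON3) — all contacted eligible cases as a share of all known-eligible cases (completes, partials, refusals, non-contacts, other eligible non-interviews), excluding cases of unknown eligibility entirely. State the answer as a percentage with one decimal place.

83.2%

Numerator = 50 + 7 + 58 + 4 = 119
Denominator = 50 + 7 + 58 + 24 + 4 = 143
CON3 = 119 / 143 = 0.8322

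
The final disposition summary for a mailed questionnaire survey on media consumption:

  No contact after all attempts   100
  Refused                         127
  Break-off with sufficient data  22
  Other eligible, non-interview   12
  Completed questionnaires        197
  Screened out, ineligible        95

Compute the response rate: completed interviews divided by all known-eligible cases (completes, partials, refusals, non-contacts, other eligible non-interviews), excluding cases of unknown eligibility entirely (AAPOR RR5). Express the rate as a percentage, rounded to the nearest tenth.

43.0%

Num → 197
Denom → 197 + 22 + 127 + 100 + 12 = 458
RR5 = 197 / 458 = 0.4301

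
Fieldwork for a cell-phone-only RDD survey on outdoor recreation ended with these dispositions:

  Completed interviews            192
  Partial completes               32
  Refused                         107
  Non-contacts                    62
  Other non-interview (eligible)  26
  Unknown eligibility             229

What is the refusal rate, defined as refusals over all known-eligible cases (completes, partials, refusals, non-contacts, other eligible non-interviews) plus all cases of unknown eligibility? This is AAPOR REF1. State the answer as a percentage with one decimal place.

Numerator: 107
Denominator: 192 + 32 + 107 + 62 + 26 + 229 = 648
REF1 = 107 / 648 = 0.1651

16.5%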